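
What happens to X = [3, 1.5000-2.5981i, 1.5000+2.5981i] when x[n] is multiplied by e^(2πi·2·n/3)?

Modulation property: DFT(ω_3^(-2n)·x[n]) = X[(k-2) mod 3], so circularly shift X by 2 positions.

X[k-2] = [1.5000-2.5981i, 1.5000+2.5981i, 3]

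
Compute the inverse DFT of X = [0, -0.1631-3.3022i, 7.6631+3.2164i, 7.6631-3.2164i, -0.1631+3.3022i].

x[n] = (1/5) Σ(k=0 to 4) X[k] · e^(2πikn/5)

Computing each x[n]:
x[0] = 3
x[1] = -2
x[2] = 3
x[3] = -1
x[4] = -3

x = [3, -2, 3, -1, -3]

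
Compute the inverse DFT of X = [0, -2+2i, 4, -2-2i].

x[n] = (1/4) Σ(k=0 to 3) X[k] · e^(2πikn/4)

Computing each x[n]:
x[0] = 0
x[1] = -2
x[2] = 2
x[3] = 0

x = [0, -2, 2, 0]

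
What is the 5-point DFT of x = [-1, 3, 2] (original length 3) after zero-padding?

Original 3-point DFT: [4, -3.5000-0.8660i, -3.5000+0.8660i]
Zero-padded 5-point DFT provides frequency interpolation.

DFT_5([x, 0, ...]) = [4, -1.6910-4.0287i, -2.8090+0.1388i, -2.8090-0.1388i, -1.6910+4.0287i]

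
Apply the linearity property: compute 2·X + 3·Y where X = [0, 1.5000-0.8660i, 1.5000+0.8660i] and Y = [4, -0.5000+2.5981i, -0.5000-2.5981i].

By linearity: DFT(2x + 3y) = 2·DFT(x) + 3·DFT(y)
= 2·[0, 1.5000-0.8660i, 1.5000+0.8660i] + 3·[4, -0.5000+2.5981i, -0.5000-2.5981i]

Computing element-wise:
Z[0] = 2·(0) + 3·(4) = 12
Z[1] = 2·(1.5000-0.8660i) + 3·(-0.5000+2.5981i) = 1.5000+6.0623i
Z[2] = 2·(1.5000+0.8660i) + 3·(-0.5000-2.5981i) = 1.5000-6.0623i

DFT(2x + 3y) = 2·X + 3·Y = [12, 1.5000+6.0623i, 1.5000-6.0623i]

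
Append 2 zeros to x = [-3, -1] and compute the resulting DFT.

Original 2-point DFT: [-4, -2]
Zero-padded 4-point DFT provides frequency interpolation.

DFT_4([x, 0, ...]) = [-4, -3+1i, -2, -3-1i]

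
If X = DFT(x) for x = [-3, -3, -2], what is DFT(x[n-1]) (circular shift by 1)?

Time shift by 1: X_shifted[k] = ω_3^(1k) · X[k]
Shifted x = [-2, -3, -3]

DFT(x[n-1]) = [-8, 1, 1]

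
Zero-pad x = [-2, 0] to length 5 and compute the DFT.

Original 2-point DFT: [-2, -2]
Zero-padded 5-point DFT provides frequency interpolation.

DFT_5([x, 0, ...]) = [-2, -2, -2, -2, -2]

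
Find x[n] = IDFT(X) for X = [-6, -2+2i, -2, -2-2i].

x[n] = (1/4) Σ(k=0 to 3) X[k] · e^(2πikn/4)

Computing each x[n]:
x[0] = -3
x[1] = -2
x[2] = -1
x[3] = 0

x = [-3, -2, -1, 0]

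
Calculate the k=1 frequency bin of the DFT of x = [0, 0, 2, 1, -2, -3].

X[1] = Σ(n=0 to 5) x[n] · ω_6^(1n) where ω_6 = e^(-2πi/6)
= (0)·ω_6^0 + (0)·ω_6^1 + (2)·ω_6^2 + (1)·ω_6^3 + (-2)·ω_6^4 + (-3)·ω_6^5

X[1] = -2.5000-6.0622i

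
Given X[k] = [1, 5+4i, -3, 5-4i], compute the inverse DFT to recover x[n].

x[n] = (1/4) Σ(k=0 to 3) X[k] · e^(2πikn/4)

Computing each x[n]:
x[0] = 2
x[1] = -1
x[2] = -3
x[3] = 3

x = [2, -1, -3, 3]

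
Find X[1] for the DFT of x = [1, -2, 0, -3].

X[1] = Σ(n=0 to 3) x[n] · ω_4^(1n) where ω_4 = e^(-2πi/4)
= (1)·ω_4^0 + (-2)·ω_4^1 + (0)·ω_4^2 + (-3)·ω_4^3

X[1] = 1-1i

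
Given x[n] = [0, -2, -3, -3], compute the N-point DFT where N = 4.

X[k] = Σ(n=0 to 3) x[n] · ω_4^(nk)
where ω_4 = e^(-2πi/4)

Computing each X[k]:
X[0] = -8
X[1] = 3-1i
X[2] = 2
X[3] = 3+1i

X = [-8, 3-1i, 2, 3+1i]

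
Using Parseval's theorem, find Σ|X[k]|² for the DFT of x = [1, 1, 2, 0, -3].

Parseval: Σ|x[n]|² = (1/N)Σ|X[k]|², so Σ|X[k]|² = N·Σ|x[n]|² = 5·15.0000

Σ|X[k]|² = N·Σ|x[n]|² = 5·15.0000 = 75.0000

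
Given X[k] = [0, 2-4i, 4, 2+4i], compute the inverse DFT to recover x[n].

x[n] = (1/4) Σ(k=0 to 3) X[k] · e^(2πikn/4)

Computing each x[n]:
x[0] = 2
x[1] = 1
x[2] = 0
x[3] = -3

x = [2, 1, 0, -3]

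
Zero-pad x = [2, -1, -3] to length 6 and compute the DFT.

Original 3-point DFT: [-2, 4.0000-1.7321i, 4.0000+1.7321i]
Zero-padded 6-point DFT provides frequency interpolation.

DFT_6([x, 0, ...]) = [-2, 3.0000+3.4641i, 4.0000-1.7321i, 0, 4.0000+1.7321i, 3.0000-3.4641i]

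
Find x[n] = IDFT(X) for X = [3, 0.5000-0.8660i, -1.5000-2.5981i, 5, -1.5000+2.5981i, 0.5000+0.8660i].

x[n] = (1/6) Σ(k=0 to 5) X[k] · e^(2πikn/6)

Computing each x[n]:
x[0] = 1
x[1] = 1
x[2] = 1
x[3] = -1
x[4] = 2
x[5] = -1

x = [1, 1, 1, -1, 2, -1]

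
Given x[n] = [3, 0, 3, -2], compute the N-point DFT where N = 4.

X[k] = Σ(n=0 to 3) x[n] · ω_4^(nk)
where ω_4 = e^(-2πi/4)

Computing each X[k]:
X[0] = 4
X[1] = -2i
X[2] = 8
X[3] = 2i

X = [4, -2i, 8, 2i]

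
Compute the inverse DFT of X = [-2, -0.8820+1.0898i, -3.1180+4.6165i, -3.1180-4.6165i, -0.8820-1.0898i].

x[n] = (1/5) Σ(k=0 to 4) X[k] · e^(2πikn/5)

Computing each x[n]:
x[0] = -2
x[1] = -1
x[2] = 1
x[3] = -2
x[4] = 2

x = [-2, -1, 1, -2, 2]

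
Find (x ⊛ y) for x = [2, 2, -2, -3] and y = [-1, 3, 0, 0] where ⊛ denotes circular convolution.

(x ⊛ y)[n] = Σ(m=0 to 3) x[m] · y[(n-m) mod 4]

Computing each output sample:
(x ⊛ y)[0] = -11
(x ⊛ y)[1] = 4
(x ⊛ y)[2] = 8
(x ⊛ y)[3] = -3

x ⊛ y = [-11, 4, 8, -3]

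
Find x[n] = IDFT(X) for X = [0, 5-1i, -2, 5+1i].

x[n] = (1/4) Σ(k=0 to 3) X[k] · e^(2πikn/4)

Computing each x[n]:
x[0] = 2
x[1] = 1
x[2] = -3
x[3] = 0

x = [2, 1, -3, 0]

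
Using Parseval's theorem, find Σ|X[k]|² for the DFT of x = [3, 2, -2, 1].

Parseval: Σ|x[n]|² = (1/N)Σ|X[k]|², so Σ|X[k]|² = N·Σ|x[n]|² = 4·18.0000

Σ|X[k]|² = N·Σ|x[n]|² = 4·18.0000 = 72.0000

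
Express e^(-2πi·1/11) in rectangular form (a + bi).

ω_11^1 = e^(-2πi·1/11)
= cos(-2π·1/11) + i·sin(-2π·1/11)
= cos(-2π/11) + i·sin(-2π/11)

ω_11^1 = cos(-2π/11) + i·sin(-2π/11) = 0.8413-0.5406i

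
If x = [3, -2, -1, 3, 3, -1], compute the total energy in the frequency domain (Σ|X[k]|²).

Parseval: Σ|x[n]|² = (1/N)Σ|X[k]|², so Σ|X[k]|² = N·Σ|x[n]|² = 6·33.0000

Σ|X[k]|² = N·Σ|x[n]|² = 6·33.0000 = 198.0000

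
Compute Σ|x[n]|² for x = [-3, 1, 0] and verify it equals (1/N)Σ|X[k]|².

Time domain:
Σ|x[n]|² = |-3|² + |1|² + |0|² = 10.0000

Frequency domain:
(1/3)Σ|X[k]|² = (1/3)(|-2|² + |-3.5000-0.8660i|² + |-3.5000+0.8660i|²) = (1/3)·30.0000 = 10.0000

Both sides agree, confirming Parseval's theorem.

Σ|x[n]|² = (1/N)Σ|X[k]|² = 10.0000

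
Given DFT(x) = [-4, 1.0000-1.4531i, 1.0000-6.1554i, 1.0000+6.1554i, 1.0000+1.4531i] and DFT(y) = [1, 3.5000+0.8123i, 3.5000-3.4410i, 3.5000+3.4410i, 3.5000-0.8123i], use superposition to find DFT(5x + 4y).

By linearity: DFT(5x + 4y) = 5·DFT(x) + 4·DFT(y)
= 5·[-4, 1.0000-1.4531i, 1.0000-6.1554i, 1.0000+6.1554i, 1.0000+1.4531i] + 4·[1, 3.5000+0.8123i, 3.5000-3.4410i, 3.5000+3.4410i, 3.5000-0.8123i]

Computing element-wise:
Z[0] = 5·(-4) + 4·(1) = -16
Z[1] = 5·(1.0000-1.4531i) + 4·(3.5000+0.8123i) = 19.0000-4.0163i
Z[2] = 5·(1.0000-6.1554i) + 4·(3.5000-3.4410i) = 19.0000-44.5410i
Z[3] = 5·(1.0000+6.1554i) + 4·(3.5000+3.4410i) = 19.0000+44.5410i
Z[4] = 5·(1.0000+1.4531i) + 4·(3.5000-0.8123i) = 19.0000+4.0163i

DFT(5x + 4y) = 5·X + 4·Y = [-16, 19.0000-4.0163i, 19.0000-44.5410i, 19.0000+44.5410i, 19.0000+4.0163i]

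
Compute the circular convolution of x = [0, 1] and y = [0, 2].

(x ⊛ y)[n] = Σ(m=0 to 1) x[m] · y[(n-m) mod 2]

Computing each output sample:
(x ⊛ y)[0] = 2
(x ⊛ y)[1] = 0

x ⊛ y = [2, 0]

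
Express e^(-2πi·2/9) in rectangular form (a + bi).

ω_9^2 = e^(-2πi·2/9)
= cos(-2π·2/9) + i·sin(-2π·2/9)
= cos(-4π/9) + i·sin(-4π/9)

ω_9^2 = cos(-4π/9) + i·sin(-4π/9) = 0.1736-0.9848i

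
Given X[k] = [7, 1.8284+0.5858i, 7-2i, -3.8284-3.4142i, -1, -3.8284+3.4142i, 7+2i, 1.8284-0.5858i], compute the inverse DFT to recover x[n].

x[n] = (1/8) Σ(k=0 to 7) X[k] · e^(2πikn/8)

Computing each x[n]:
x[0] = 2
x[1] = 3
x[2] = -2
x[3] = 0
x[4] = 3
x[5] = 0
x[6] = 0
x[7] = 1

x = [2, 3, -2, 0, 3, 0, 0, 1]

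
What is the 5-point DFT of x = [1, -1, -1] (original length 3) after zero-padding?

Original 3-point DFT: [-1, 2, 2]
Zero-padded 5-point DFT provides frequency interpolation.

DFT_5([x, 0, ...]) = [-1, 1.5000+1.5388i, 1.5000-0.3633i, 1.5000+0.3633i, 1.5000-1.5388i]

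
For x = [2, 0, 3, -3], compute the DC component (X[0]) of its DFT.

X[0] = Σ(n=0 to 3) x[n] · ω_4^0 = Σ x[n]
= (2) + (0) + (3) + (-3)

X[0] = 2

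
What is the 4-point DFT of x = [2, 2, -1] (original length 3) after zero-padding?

Original 3-point DFT: [3, 1.5000-2.5981i, 1.5000+2.5981i]
Zero-padded 4-point DFT provides frequency interpolation.

DFT_4([x, 0, ...]) = [3, 3-2i, -1, 3+2i]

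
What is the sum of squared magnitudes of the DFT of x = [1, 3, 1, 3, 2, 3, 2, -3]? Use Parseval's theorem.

Parseval: Σ|x[n]|² = (1/N)Σ|X[k]|², so Σ|X[k]|² = N·Σ|x[n]|² = 8·46.0000

Σ|X[k]|² = N·Σ|x[n]|² = 8·46.0000 = 368.0000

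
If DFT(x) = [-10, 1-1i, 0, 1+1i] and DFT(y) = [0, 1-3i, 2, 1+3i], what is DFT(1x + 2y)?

By linearity: DFT(1x + 2y) = 1·DFT(x) + 2·DFT(y)
= 1·[-10, 1-1i, 0, 1+1i] + 2·[0, 1-3i, 2, 1+3i]

Computing element-wise:
Z[0] = 1·(-10) + 2·(0) = -10
Z[1] = 1·(1-1i) + 2·(1-3i) = 3-7i
Z[2] = 1·(0) + 2·(2) = 4
Z[3] = 1·(1+1i) + 2·(1+3i) = 3+7i

DFT(1x + 2y) = 1·X + 2·Y = [-10, 3-7i, 4, 3+7i]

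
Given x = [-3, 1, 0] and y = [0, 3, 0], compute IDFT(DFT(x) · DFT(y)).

(x ⊛ y)[n] = Σ(m=0 to 2) x[m] · y[(n-m) mod 3]

Computing each output sample:
(x ⊛ y)[0] = 0
(x ⊛ y)[1] = -9
(x ⊛ y)[2] = 3

x ⊛ y = [0, -9, 3]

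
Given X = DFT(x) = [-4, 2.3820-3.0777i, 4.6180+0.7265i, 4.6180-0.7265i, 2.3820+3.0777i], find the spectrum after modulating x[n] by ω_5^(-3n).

Modulation property: DFT(ω_5^(-3n)·x[n]) = X[(k-3) mod 5], so circularly shift X by 3 positions.

X[k-3] = [4.6180+0.7265i, 4.6180-0.7265i, 2.3820+3.0777i, -4, 2.3820-3.0777i]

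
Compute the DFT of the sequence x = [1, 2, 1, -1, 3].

X[k] = Σ(n=0 to 4) x[n] · ω_5^(nk)
where ω_5 = e^(-2πi/5)

Computing each X[k]:
X[0] = 6
X[1] = 2.5451-0.2245i
X[2] = -3.0451+2.4899i
X[3] = -3.0451-2.4899i
X[4] = 2.5451+0.2245i

X = [6, 2.5451-0.2245i, -3.0451+2.4899i, -3.0451-2.4899i, 2.5451+0.2245i]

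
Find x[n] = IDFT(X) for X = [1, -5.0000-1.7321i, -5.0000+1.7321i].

x[n] = (1/3) Σ(k=0 to 2) X[k] · e^(2πikn/3)

Computing each x[n]:
x[0] = -3
x[1] = 3
x[2] = 1

x = [-3, 3, 1]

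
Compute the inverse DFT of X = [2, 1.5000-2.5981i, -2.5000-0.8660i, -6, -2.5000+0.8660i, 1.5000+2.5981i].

x[n] = (1/6) Σ(k=0 to 5) X[k] · e^(2πikn/6)

Computing each x[n]:
x[0] = -1
x[1] = 3
x[2] = 0
x[3] = 0
x[4] = -1
x[5] = 1

x = [-1, 3, 0, 0, -1, 1]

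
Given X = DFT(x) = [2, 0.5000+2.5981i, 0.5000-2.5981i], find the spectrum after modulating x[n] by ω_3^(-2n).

Modulation property: DFT(ω_3^(-2n)·x[n]) = X[(k-2) mod 3], so circularly shift X by 2 positions.

X[k-2] = [0.5000+2.5981i, 0.5000-2.5981i, 2]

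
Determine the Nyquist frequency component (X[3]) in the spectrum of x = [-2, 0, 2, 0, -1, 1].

X[3] = Σ(n=0 to 5) x[n] · ω_6^(3n) where ω_6 = e^(-2πi/6)
= (-2)·ω_6^0 + (0)·ω_6^3 + (2)·ω_6^6 + (0)·ω_6^9 + (-1)·ω_6^12 + (1)·ω_6^15

X[3] = -2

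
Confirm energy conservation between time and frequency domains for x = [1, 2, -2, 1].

Time domain:
Σ|x[n]|² = |1|² + |2|² + |-2|² + |1|² = 10.0000

Frequency domain:
(1/4)Σ|X[k]|² = (1/4)(|2|² + |3-1i|² + |-4|² + |3+1i|²) = (1/4)·40.0000 = 10.0000

Both sides agree, confirming Parseval's theorem.

Σ|x[n]|² = (1/N)Σ|X[k]|² = 10.0000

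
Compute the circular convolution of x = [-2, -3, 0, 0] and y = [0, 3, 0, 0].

(x ⊛ y)[n] = Σ(m=0 to 3) x[m] · y[(n-m) mod 4]

Computing each output sample:
(x ⊛ y)[0] = 0
(x ⊛ y)[1] = -6
(x ⊛ y)[2] = -9
(x ⊛ y)[3] = 0

x ⊛ y = [0, -6, -9, 0]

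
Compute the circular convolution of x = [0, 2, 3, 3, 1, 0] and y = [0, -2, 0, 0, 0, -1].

(x ⊛ y)[n] = Σ(m=0 to 5) x[m] · y[(n-m) mod 6]

Computing each output sample:
(x ⊛ y)[0] = -2
(x ⊛ y)[1] = -3
(x ⊛ y)[2] = -7
(x ⊛ y)[3] = -7
(x ⊛ y)[4] = -6
(x ⊛ y)[5] = -2

x ⊛ y = [-2, -3, -7, -7, -6, -2]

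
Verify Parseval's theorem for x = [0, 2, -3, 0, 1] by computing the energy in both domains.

Time domain:
Σ|x[n]|² = |0|² + |2|² + |-3|² + |0|² + |1|² = 14.0000

Frequency domain:
(1/5)Σ|X[k]|² = (1/5)(|0|² + |3.3541+0.8123i|² + |-3.3541-3.4410i|² + |-3.3541+3.4410i|² + |3.3541-0.8123i|²) = (1/5)·70.0000 = 14.0000

Both sides agree, confirming Parseval's theorem.

Σ|x[n]|² = (1/N)Σ|X[k]|² = 14.0000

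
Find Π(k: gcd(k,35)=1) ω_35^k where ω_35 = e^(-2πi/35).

The primitive 35th roots of unity are ω_35^k for k coprime to 35: k ∈ {1, 2, 3, 4, 6, 8, 9, 11, 12, 13, 16, 17, 18, 19, 22, 23, 24, 26, 27, 29, 31, 32, 33, 34}
Their product equals the constant term of the cyclotomic polynomial Φ_35(x) up to sign.
For n ≥ 3, the product of all primitive nth roots of unity is 1. (For n=1 it is 1; for n=2 it is -1.)

1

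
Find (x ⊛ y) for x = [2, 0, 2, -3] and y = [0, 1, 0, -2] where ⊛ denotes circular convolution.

(x ⊛ y)[n] = Σ(m=0 to 3) x[m] · y[(n-m) mod 4]

Computing each output sample:
(x ⊛ y)[0] = -3
(x ⊛ y)[1] = -2
(x ⊛ y)[2] = 6
(x ⊛ y)[3] = -2

x ⊛ y = [-3, -2, 6, -2]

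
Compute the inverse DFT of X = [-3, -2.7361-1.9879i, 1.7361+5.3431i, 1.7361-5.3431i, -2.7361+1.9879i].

x[n] = (1/5) Σ(k=0 to 4) X[k] · e^(2πikn/5)

Computing each x[n]:
x[0] = -1
x[1] = -2
x[2] = 3
x[3] = -2
x[4] = -1

x = [-1, -2, 3, -2, -1]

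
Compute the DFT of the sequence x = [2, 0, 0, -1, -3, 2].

X[k] = Σ(n=0 to 5) x[n] · ω_6^(nk)
where ω_6 = e^(-2πi/6)

Computing each X[k]:
X[0] = 0
X[1] = 5.5000-0.8660i
X[2] = 1.5000+4.3301i
X[3] = -2
X[4] = 1.5000-4.3301i
X[5] = 5.5000+0.8660i

X = [0, 5.5000-0.8660i, 1.5000+4.3301i, -2, 1.5000-4.3301i, 5.5000+0.8660i]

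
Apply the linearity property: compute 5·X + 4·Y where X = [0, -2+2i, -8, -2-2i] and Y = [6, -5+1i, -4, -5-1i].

By linearity: DFT(5x + 4y) = 5·DFT(x) + 4·DFT(y)
= 5·[0, -2+2i, -8, -2-2i] + 4·[6, -5+1i, -4, -5-1i]

Computing element-wise:
Z[0] = 5·(0) + 4·(6) = 24
Z[1] = 5·(-2+2i) + 4·(-5+1i) = -30+14i
Z[2] = 5·(-8) + 4·(-4) = -56
Z[3] = 5·(-2-2i) + 4·(-5-1i) = -30-14i

DFT(5x + 4y) = 5·X + 4·Y = [24, -30+14i, -56, -30-14i]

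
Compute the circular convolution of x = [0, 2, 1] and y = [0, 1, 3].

(x ⊛ y)[n] = Σ(m=0 to 2) x[m] · y[(n-m) mod 3]

Computing each output sample:
(x ⊛ y)[0] = 7
(x ⊛ y)[1] = 3
(x ⊛ y)[2] = 2

x ⊛ y = [7, 3, 2]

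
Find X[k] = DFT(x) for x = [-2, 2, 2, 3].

X[k] = Σ(n=0 to 3) x[n] · ω_4^(nk)
where ω_4 = e^(-2πi/4)

Computing each X[k]:
X[0] = 5
X[1] = -4+1i
X[2] = -5
X[3] = -4-1i

X = [5, -4+1i, -5, -4-1i]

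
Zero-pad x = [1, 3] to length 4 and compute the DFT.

Original 2-point DFT: [4, -2]
Zero-padded 4-point DFT provides frequency interpolation.

DFT_4([x, 0, ...]) = [4, 1-3i, -2, 1+3i]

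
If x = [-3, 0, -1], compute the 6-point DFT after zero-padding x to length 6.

Original 3-point DFT: [-4, -2.5000-0.8660i, -2.5000+0.8660i]
Zero-padded 6-point DFT provides frequency interpolation.

DFT_6([x, 0, ...]) = [-4, -2.5000+0.8660i, -2.5000-0.8660i, -4, -2.5000+0.8660i, -2.5000-0.8660i]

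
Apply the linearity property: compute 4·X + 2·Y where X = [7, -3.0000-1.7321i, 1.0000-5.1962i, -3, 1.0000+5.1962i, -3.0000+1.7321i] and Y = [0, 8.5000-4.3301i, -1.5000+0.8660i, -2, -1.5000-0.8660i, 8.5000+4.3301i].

By linearity: DFT(4x + 2y) = 4·DFT(x) + 2·DFT(y)
= 4·[7, -3.0000-1.7321i, 1.0000-5.1962i, -3, 1.0000+5.1962i, -3.0000+1.7321i] + 2·[0, 8.5000-4.3301i, -1.5000+0.8660i, -2, -1.5000-0.8660i, 8.5000+4.3301i]

Computing element-wise:
Z[0] = 4·(7) + 2·(0) = 28
Z[1] = 4·(-3.0000-1.7321i) + 2·(8.5000-4.3301i) = 5.0000-15.5886i
Z[2] = 4·(1.0000-5.1962i) + 2·(-1.5000+0.8660i) = 1.0000-19.0528i
Z[3] = 4·(-3) + 2·(-2) = -16
Z[4] = 4·(1.0000+5.1962i) + 2·(-1.5000-0.8660i) = 1.0000+19.0528i
Z[5] = 4·(-3.0000+1.7321i) + 2·(8.5000+4.3301i) = 5.0000+15.5886i

DFT(4x + 2y) = 4·X + 2·Y = [28, 5.0000-15.5886i, 1.0000-19.0528i, -16, 1.0000+19.0528i, 5.0000+15.5886i]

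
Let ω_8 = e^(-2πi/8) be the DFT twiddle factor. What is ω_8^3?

ω_8^3 = e^(-2πi·3/8)
= cos(-2π·3/8) + i·sin(-2π·3/8)
= cos(-6π/8) + i·sin(-6π/8)

ω_8^3 = cos(-6π/8) + i·sin(-6π/8) = -0.7071-0.7071i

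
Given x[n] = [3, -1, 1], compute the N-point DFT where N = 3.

X[k] = Σ(n=0 to 2) x[n] · ω_3^(nk)
where ω_3 = e^(-2πi/3)

Computing each X[k]:
X[0] = 3
X[1] = 3.0000+1.7321i
X[2] = 3.0000-1.7321i

X = [3, 3.0000+1.7321i, 3.0000-1.7321i]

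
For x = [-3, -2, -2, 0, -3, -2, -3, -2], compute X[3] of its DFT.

X[3] = Σ(n=0 to 7) x[n] · ω_8^(3n) where ω_8 = e^(-2πi/8)
= (-3)·ω_8^0 + (-2)·ω_8^3 + (-2)·ω_8^6 + (0)·ω_8^9 + (-3)·ω_8^12 + (-2)·ω_8^15 + (-3)·ω_8^18 + (-2)·ω_8^21

X[3] = 1.4142-0.4142i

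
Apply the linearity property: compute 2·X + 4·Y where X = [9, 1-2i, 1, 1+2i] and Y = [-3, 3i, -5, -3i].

By linearity: DFT(2x + 4y) = 2·DFT(x) + 4·DFT(y)
= 2·[9, 1-2i, 1, 1+2i] + 4·[-3, 3i, -5, -3i]

Computing element-wise:
Z[0] = 2·(9) + 4·(-3) = 6
Z[1] = 2·(1-2i) + 4·(3i) = 2+8i
Z[2] = 2·(1) + 4·(-5) = -18
Z[3] = 2·(1+2i) + 4·(-3i) = 2-8i

DFT(2x + 4y) = 2·X + 4·Y = [6, 2+8i, -18, 2-8i]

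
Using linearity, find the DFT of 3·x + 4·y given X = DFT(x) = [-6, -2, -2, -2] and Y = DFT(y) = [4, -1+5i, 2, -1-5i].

By linearity: DFT(3x + 4y) = 3·DFT(x) + 4·DFT(y)
= 3·[-6, -2, -2, -2] + 4·[4, -1+5i, 2, -1-5i]

Computing element-wise:
Z[0] = 3·(-6) + 4·(4) = -2
Z[1] = 3·(-2) + 4·(-1+5i) = -10+20i
Z[2] = 3·(-2) + 4·(2) = 2
Z[3] = 3·(-2) + 4·(-1-5i) = -10-20i

DFT(3x + 4y) = 3·X + 4·Y = [-2, -10+20i, 2, -10-20i]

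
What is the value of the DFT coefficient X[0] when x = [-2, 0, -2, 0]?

X[0] = Σ(n=0 to 3) x[n] · ω_4^0 = Σ x[n]
= (-2) + (0) + (-2) + (0)

X[0] = -4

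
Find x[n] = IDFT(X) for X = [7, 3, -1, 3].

x[n] = (1/4) Σ(k=0 to 3) X[k] · e^(2πikn/4)

Computing each x[n]:
x[0] = 3
x[1] = 2
x[2] = 0
x[3] = 2

x = [3, 2, 0, 2]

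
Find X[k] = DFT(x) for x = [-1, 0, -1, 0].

X[k] = Σ(n=0 to 3) x[n] · ω_4^(nk)
where ω_4 = e^(-2πi/4)

Computing each X[k]:
X[0] = -2
X[1] = 0
X[2] = -2
X[3] = 0

X = [-2, 0, -2, 0]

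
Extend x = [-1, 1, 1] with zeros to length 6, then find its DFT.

Original 3-point DFT: [1, -2, -2]
Zero-padded 6-point DFT provides frequency interpolation.

DFT_6([x, 0, ...]) = [1, -1.0000-1.7321i, -2, -1, -2, -1.0000+1.7321i]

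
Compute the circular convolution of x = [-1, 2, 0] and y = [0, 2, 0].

(x ⊛ y)[n] = Σ(m=0 to 2) x[m] · y[(n-m) mod 3]

Computing each output sample:
(x ⊛ y)[0] = 0
(x ⊛ y)[1] = -2
(x ⊛ y)[2] = 4

x ⊛ y = [0, -2, 4]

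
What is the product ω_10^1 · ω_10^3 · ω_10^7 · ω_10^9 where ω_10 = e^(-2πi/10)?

The primitive 10th roots of unity are ω_10^k for k coprime to 10: k ∈ {1, 3, 7, 9}
Their product equals the constant term of the cyclotomic polynomial Φ_10(x) up to sign.
For n ≥ 3, the product of all primitive nth roots of unity is 1. (For n=1 it is 1; for n=2 it is -1.)

1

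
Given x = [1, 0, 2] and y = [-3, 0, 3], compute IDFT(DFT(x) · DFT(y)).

(x ⊛ y)[n] = Σ(m=0 to 2) x[m] · y[(n-m) mod 3]

Computing each output sample:
(x ⊛ y)[0] = -3
(x ⊛ y)[1] = 6
(x ⊛ y)[2] = -3

x ⊛ y = [-3, 6, -3]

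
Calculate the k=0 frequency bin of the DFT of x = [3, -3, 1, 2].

X[0] = Σ(n=0 to 3) x[n] · ω_4^0 = Σ x[n]
= (3) + (-3) + (1) + (2)

X[0] = 3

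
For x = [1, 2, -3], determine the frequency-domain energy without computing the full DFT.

Parseval: Σ|x[n]|² = (1/N)Σ|X[k]|², so Σ|X[k]|² = N·Σ|x[n]|² = 3·14.0000

Σ|X[k]|² = N·Σ|x[n]|² = 3·14.0000 = 42.0000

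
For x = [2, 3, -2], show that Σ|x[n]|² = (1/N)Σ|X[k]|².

Time domain:
Σ|x[n]|² = |2|² + |3|² + |-2|² = 17.0000

Frequency domain:
(1/3)Σ|X[k]|² = (1/3)(|3|² + |1.5000-4.3301i|² + |1.5000+4.3301i|²) = (1/3)·51.0000 = 17.0000

Both sides agree, confirming Parseval's theorem.

Σ|x[n]|² = (1/N)Σ|X[k]|² = 17.0000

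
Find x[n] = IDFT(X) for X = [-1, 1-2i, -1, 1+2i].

x[n] = (1/4) Σ(k=0 to 3) X[k] · e^(2πikn/4)

Computing each x[n]:
x[0] = 0
x[1] = 1
x[2] = -1
x[3] = -1

x = [0, 1, -1, -1]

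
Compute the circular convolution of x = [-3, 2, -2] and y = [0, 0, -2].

(x ⊛ y)[n] = Σ(m=0 to 2) x[m] · y[(n-m) mod 3]

Computing each output sample:
(x ⊛ y)[0] = -4
(x ⊛ y)[1] = 4
(x ⊛ y)[2] = 6

x ⊛ y = [-4, 4, 6]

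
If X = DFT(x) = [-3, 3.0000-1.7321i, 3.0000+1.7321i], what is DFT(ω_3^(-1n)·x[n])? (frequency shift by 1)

Modulation property: DFT(ω_3^(-1n)·x[n]) = X[(k-1) mod 3], so circularly shift X by 1 positions.

X[k-1] = [3.0000+1.7321i, -3, 3.0000-1.7321i]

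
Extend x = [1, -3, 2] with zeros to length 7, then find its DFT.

Original 3-point DFT: [0, 1.5000+4.3301i, 1.5000-4.3301i]
Zero-padded 7-point DFT provides frequency interpolation.

DFT_7([x, 0, ...]) = [0, -1.3155+0.3956i, -0.1344+3.7926i, 4.9499+2.8653i, 4.9499-2.8653i, -0.1344-3.7926i, -1.3155-0.3956i]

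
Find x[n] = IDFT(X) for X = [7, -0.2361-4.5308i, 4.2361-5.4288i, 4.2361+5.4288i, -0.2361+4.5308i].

x[n] = (1/5) Σ(k=0 to 4) X[k] · e^(2πikn/5)

Computing each x[n]:
x[0] = 3
x[1] = 3
x[2] = 1
x[3] = 3
x[4] = -3

x = [3, 3, 1, 3, -3]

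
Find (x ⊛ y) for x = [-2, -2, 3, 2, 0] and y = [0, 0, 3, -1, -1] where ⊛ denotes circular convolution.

(x ⊛ y)[n] = Σ(m=0 to 4) x[m] · y[(n-m) mod 5]

Computing each output sample:
(x ⊛ y)[0] = 5
(x ⊛ y)[1] = -5
(x ⊛ y)[2] = -8
(x ⊛ y)[3] = -4
(x ⊛ y)[4] = 13

x ⊛ y = [5, -5, -8, -4, 13]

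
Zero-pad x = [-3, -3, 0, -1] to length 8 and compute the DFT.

Original 4-point DFT: [-7, -3+2i, 1, -3-2i]
Zero-padded 8-point DFT provides frequency interpolation.

DFT_8([x, 0, ...]) = [-7, -4.4142+2.8284i, -3+2i, -1.5858+2.8284i, 1, -1.5858-2.8284i, -3-2i, -4.4142-2.8284i]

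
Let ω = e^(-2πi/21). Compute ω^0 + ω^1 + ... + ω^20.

Sum of all nth roots of unity equals 0 for n > 1 (geometric series with r ≠ 1).

0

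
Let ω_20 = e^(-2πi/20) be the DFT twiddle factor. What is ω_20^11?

ω_20^11 = e^(-2πi·11/20)
= cos(-2π·11/20) + i·sin(-2π·11/20)
= cos(-22π/20) + i·sin(-22π/20)

ω_20^11 = cos(-22π/20) + i·sin(-22π/20) = -0.9511+0.3090i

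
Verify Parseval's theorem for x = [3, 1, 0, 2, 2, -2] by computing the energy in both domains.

Time domain:
Σ|x[n]|² = |3|² + |1|² + |0|² + |2|² + |2|² + |-2|² = 22.0000

Frequency domain:
(1/6)Σ|X[k]|² = (1/6)(|6|² + |-0.5000-0.8660i|² + |4.5000-4.3301i|² + |4|² + |4.5000+4.3301i|² + |-0.5000+0.8660i|²) = (1/6)·132.0000 = 22.0000

Both sides agree, confirming Parseval's theorem.

Σ|x[n]|² = (1/N)Σ|X[k]|² = 22.0000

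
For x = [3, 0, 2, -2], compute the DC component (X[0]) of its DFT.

X[0] = Σ(n=0 to 3) x[n] · ω_4^0 = Σ x[n]
= (3) + (0) + (2) + (-2)

X[0] = 3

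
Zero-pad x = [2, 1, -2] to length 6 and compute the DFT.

Original 3-point DFT: [1, 2.5000-2.5981i, 2.5000+2.5981i]
Zero-padded 6-point DFT provides frequency interpolation.

DFT_6([x, 0, ...]) = [1, 3.5000+0.8660i, 2.5000-2.5981i, -1, 2.5000+2.5981i, 3.5000-0.8660i]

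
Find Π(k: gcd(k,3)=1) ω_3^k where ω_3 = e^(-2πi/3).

The primitive 3rd roots of unity are ω_3^k for k coprime to 3: k ∈ {1, 2}
Their product equals the constant term of the cyclotomic polynomial Φ_3(x) up to sign.
For n ≥ 3, the product of all primitive nth roots of unity is 1. (For n=1 it is 1; for n=2 it is -1.)

1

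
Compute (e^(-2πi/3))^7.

Since ω_3^3 = 1, powers reduce modulo 3.
7 mod 3 = 1
So ω_3^7 = ω_3^1 = e^(-2πi·1/3)

ω_3^7 = ω_3^1 = -0.5000-0.8660i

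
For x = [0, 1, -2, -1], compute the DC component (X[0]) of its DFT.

X[0] = Σ(n=0 to 3) x[n] · ω_4^0 = Σ x[n]
= (0) + (1) + (-2) + (-1)

X[0] = -2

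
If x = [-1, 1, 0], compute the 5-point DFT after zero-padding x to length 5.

Original 3-point DFT: [0, -1.5000-0.8660i, -1.5000+0.8660i]
Zero-padded 5-point DFT provides frequency interpolation.

DFT_5([x, 0, ...]) = [0, -0.6910-0.9511i, -1.8090-0.5878i, -1.8090+0.5878i, -0.6910+0.9511i]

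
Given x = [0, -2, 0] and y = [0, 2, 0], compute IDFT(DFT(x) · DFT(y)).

(x ⊛ y)[n] = Σ(m=0 to 2) x[m] · y[(n-m) mod 3]

Computing each output sample:
(x ⊛ y)[0] = 0
(x ⊛ y)[1] = 0
(x ⊛ y)[2] = -4

x ⊛ y = [0, 0, -4]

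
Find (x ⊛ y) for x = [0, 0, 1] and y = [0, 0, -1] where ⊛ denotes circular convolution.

(x ⊛ y)[n] = Σ(m=0 to 2) x[m] · y[(n-m) mod 3]

Computing each output sample:
(x ⊛ y)[0] = 0
(x ⊛ y)[1] = -1
(x ⊛ y)[2] = 0

x ⊛ y = [0, -1, 0]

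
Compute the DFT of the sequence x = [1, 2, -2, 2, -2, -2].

X[k] = Σ(n=0 to 5) x[n] · ω_6^(nk)
where ω_6 = e^(-2πi/6)

Computing each X[k]:
X[0] = -1
X[1] = 1.0000-3.4641i
X[2] = 5.0000-3.4641i
X[3] = -5
X[4] = 5.0000+3.4641i
X[5] = 1.0000+3.4641i

X = [-1, 1.0000-3.4641i, 5.0000-3.4641i, -5, 5.0000+3.4641i, 1.0000+3.4641i]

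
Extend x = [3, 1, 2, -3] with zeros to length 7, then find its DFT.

Original 4-point DFT: [3, 1-4i, 7, 1+4i]
Zero-padded 7-point DFT provides frequency interpolation.

DFT_7([x, 0, ...]) = [3, 5.8814-1.4300i, -0.8949-2.4527i, 4.0136+4.0546i, 4.0136-4.0546i, -0.8949+2.4527i, 5.8814+1.4300i]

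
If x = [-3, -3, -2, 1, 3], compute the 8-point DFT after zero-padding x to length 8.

Original 5-point DFT: [-4, -2.1910+7.4697i, -3.3090+0.6735i, -3.3090-0.6735i, -2.1910-7.4697i]
Zero-padded 8-point DFT provides frequency interpolation.

DFT_8([x, 0, ...]) = [-4, -8.8284+3.4142i, 2+4i, -3.1716-0.5858i, 0, -3.1716+0.5858i, 2-4i, -8.8284-3.4142i]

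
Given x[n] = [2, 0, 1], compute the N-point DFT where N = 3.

X[k] = Σ(n=0 to 2) x[n] · ω_3^(nk)
where ω_3 = e^(-2πi/3)

Computing each X[k]:
X[0] = 3
X[1] = 1.5000+0.8660i
X[2] = 1.5000-0.8660i

X = [3, 1.5000+0.8660i, 1.5000-0.8660i]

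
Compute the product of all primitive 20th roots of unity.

The primitive 20th roots of unity are ω_20^k for k coprime to 20: k ∈ {1, 3, 7, 9, 11, 13, 17, 19}
Their product equals the constant term of the cyclotomic polynomial Φ_20(x) up to sign.
For n ≥ 3, the product of all primitive nth roots of unity is 1. (For n=1 it is 1; for n=2 it is -1.)

1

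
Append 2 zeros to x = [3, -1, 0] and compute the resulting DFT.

Original 3-point DFT: [2, 3.5000+0.8660i, 3.5000-0.8660i]
Zero-padded 5-point DFT provides frequency interpolation.

DFT_5([x, 0, ...]) = [2, 2.6910+0.9511i, 3.8090+0.5878i, 3.8090-0.5878i, 2.6910-0.9511i]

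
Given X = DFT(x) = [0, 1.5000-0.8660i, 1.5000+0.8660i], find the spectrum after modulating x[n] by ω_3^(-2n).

Modulation property: DFT(ω_3^(-2n)·x[n]) = X[(k-2) mod 3], so circularly shift X by 2 positions.

X[k-2] = [1.5000-0.8660i, 1.5000+0.8660i, 0]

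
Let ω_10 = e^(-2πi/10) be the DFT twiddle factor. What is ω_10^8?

ω_10^8 = e^(-2πi·8/10)
= cos(-2π·8/10) + i·sin(-2π·8/10)
= cos(-16π/10) + i·sin(-16π/10)

ω_10^8 = cos(-16π/10) + i·sin(-16π/10) = 0.3090+0.9511i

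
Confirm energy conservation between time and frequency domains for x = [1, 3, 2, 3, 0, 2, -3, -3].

Time domain:
Σ|x[n]|² = |1|² + |3|² + |2|² + |3|² + |0|² + |2|² + |-3|² + |-3|² = 45.0000

Frequency domain:
(1/8)Σ|X[k]|² = (1/8)(|5|² + |-2.5355-9.9497i|² + |2-5i|² + |4.5355+0.0503i|² + |-5|² + |4.5355-0.0503i|² + |2+5i|² + |-2.5355+9.9497i|²) = (1/8)·360.0000 = 45.0000

Both sides agree, confirming Parseval's theorem.

Σ|x[n]|² = (1/N)Σ|X[k]|² = 45.0000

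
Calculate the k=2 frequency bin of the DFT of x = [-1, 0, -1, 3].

X[2] = Σ(n=0 to 3) x[n] · ω_4^(2n) where ω_4 = e^(-2πi/4)
= (-1)·ω_4^0 + (0)·ω_4^2 + (-1)·ω_4^4 + (3)·ω_4^6

X[2] = -5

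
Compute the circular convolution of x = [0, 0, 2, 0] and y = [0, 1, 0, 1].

(x ⊛ y)[n] = Σ(m=0 to 3) x[m] · y[(n-m) mod 4]

Computing each output sample:
(x ⊛ y)[0] = 0
(x ⊛ y)[1] = 2
(x ⊛ y)[2] = 0
(x ⊛ y)[3] = 2

x ⊛ y = [0, 2, 0, 2]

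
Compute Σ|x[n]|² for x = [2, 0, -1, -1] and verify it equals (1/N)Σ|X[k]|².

Time domain:
Σ|x[n]|² = |2|² + |0|² + |-1|² + |-1|² = 6.0000

Frequency domain:
(1/4)Σ|X[k]|² = (1/4)(|0|² + |3-1i|² + |2|² + |3+1i|²) = (1/4)·24.0000 = 6.0000

Both sides agree, confirming Parseval's theorem.

Σ|x[n]|² = (1/N)Σ|X[k]|² = 6.0000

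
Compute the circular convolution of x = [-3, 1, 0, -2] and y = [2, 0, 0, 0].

(x ⊛ y)[n] = Σ(m=0 to 3) x[m] · y[(n-m) mod 4]

Computing each output sample:
(x ⊛ y)[0] = -6
(x ⊛ y)[1] = 2
(x ⊛ y)[2] = 0
(x ⊛ y)[3] = -4

x ⊛ y = [-6, 2, 0, -4]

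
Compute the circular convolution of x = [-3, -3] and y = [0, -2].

(x ⊛ y)[n] = Σ(m=0 to 1) x[m] · y[(n-m) mod 2]

Computing each output sample:
(x ⊛ y)[0] = 6
(x ⊛ y)[1] = 6

x ⊛ y = [6, 6]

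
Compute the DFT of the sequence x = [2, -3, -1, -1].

X[k] = Σ(n=0 to 3) x[n] · ω_4^(nk)
where ω_4 = e^(-2πi/4)

Computing each X[k]:
X[0] = -3
X[1] = 3+2i
X[2] = 5
X[3] = 3-2i

X = [-3, 3+2i, 5, 3-2i]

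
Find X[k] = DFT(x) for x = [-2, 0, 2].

X[k] = Σ(n=0 to 2) x[n] · ω_3^(nk)
where ω_3 = e^(-2πi/3)

Computing each X[k]:
X[0] = 0
X[1] = -3.0000+1.7321i
X[2] = -3.0000-1.7321i

X = [0, -3.0000+1.7321i, -3.0000-1.7321i]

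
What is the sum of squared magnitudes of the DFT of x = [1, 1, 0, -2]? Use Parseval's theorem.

Parseval: Σ|x[n]|² = (1/N)Σ|X[k]|², so Σ|X[k]|² = N·Σ|x[n]|² = 4·6.0000

Σ|X[k]|² = N·Σ|x[n]|² = 4·6.0000 = 24.0000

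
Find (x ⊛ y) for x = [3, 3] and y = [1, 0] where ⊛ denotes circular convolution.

(x ⊛ y)[n] = Σ(m=0 to 1) x[m] · y[(n-m) mod 2]

Computing each output sample:
(x ⊛ y)[0] = 3
(x ⊛ y)[1] = 3

x ⊛ y = [3, 3]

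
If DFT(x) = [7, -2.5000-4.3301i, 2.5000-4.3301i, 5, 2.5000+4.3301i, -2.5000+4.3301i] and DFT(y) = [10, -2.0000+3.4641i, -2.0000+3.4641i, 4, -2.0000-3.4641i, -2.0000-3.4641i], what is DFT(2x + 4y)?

By linearity: DFT(2x + 4y) = 2·DFT(x) + 4·DFT(y)
= 2·[7, -2.5000-4.3301i, 2.5000-4.3301i, 5, 2.5000+4.3301i, -2.5000+4.3301i] + 4·[10, -2.0000+3.4641i, -2.0000+3.4641i, 4, -2.0000-3.4641i, -2.0000-3.4641i]

Computing element-wise:
Z[0] = 2·(7) + 4·(10) = 54
Z[1] = 2·(-2.5000-4.3301i) + 4·(-2.0000+3.4641i) = -13.0000+5.1962i
Z[2] = 2·(2.5000-4.3301i) + 4·(-2.0000+3.4641i) = -3.0000+5.1962i
Z[3] = 2·(5) + 4·(4) = 26
Z[4] = 2·(2.5000+4.3301i) + 4·(-2.0000-3.4641i) = -3.0000-5.1962i
Z[5] = 2·(-2.5000+4.3301i) + 4·(-2.0000-3.4641i) = -13.0000-5.1962i

DFT(2x + 4y) = 2·X + 4·Y = [54, -13.0000+5.1962i, -3.0000+5.1962i, 26, -3.0000-5.1962i, -13.0000-5.1962i]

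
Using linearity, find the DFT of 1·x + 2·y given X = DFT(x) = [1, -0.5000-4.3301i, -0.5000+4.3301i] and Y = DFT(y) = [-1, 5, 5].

By linearity: DFT(1x + 2y) = 1·DFT(x) + 2·DFT(y)
= 1·[1, -0.5000-4.3301i, -0.5000+4.3301i] + 2·[-1, 5, 5]

Computing element-wise:
Z[0] = 1·(1) + 2·(-1) = -1
Z[1] = 1·(-0.5000-4.3301i) + 2·(5) = 9.5000-4.3301i
Z[2] = 1·(-0.5000+4.3301i) + 2·(5) = 9.5000+4.3301i

DFT(1x + 2y) = 1·X + 2·Y = [-1, 9.5000-4.3301i, 9.5000+4.3301i]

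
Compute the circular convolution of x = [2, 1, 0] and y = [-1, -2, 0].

(x ⊛ y)[n] = Σ(m=0 to 2) x[m] · y[(n-m) mod 3]

Computing each output sample:
(x ⊛ y)[0] = -2
(x ⊛ y)[1] = -5
(x ⊛ y)[2] = -2

x ⊛ y = [-2, -5, -2]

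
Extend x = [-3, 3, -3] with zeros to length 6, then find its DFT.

Original 3-point DFT: [-3, -3.0000-5.1962i, -3.0000+5.1962i]
Zero-padded 6-point DFT provides frequency interpolation.

DFT_6([x, 0, ...]) = [-3, 0, -3.0000-5.1962i, -9, -3.0000+5.1962i, 0]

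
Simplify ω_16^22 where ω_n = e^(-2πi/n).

Since ω_16^16 = 1, powers reduce modulo 16.
22 mod 16 = 6
So ω_16^22 = ω_16^6 = e^(-2πi·6/16)

ω_16^22 = ω_16^6 = -0.7071-0.7071i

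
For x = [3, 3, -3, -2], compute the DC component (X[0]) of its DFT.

X[0] = Σ(n=0 to 3) x[n] · ω_4^0 = Σ x[n]
= (3) + (3) + (-3) + (-2)

X[0] = 1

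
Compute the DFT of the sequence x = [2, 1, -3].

X[k] = Σ(n=0 to 2) x[n] · ω_3^(nk)
where ω_3 = e^(-2πi/3)

Computing each X[k]:
X[0] = 0
X[1] = 3.0000-3.4641i
X[2] = 3.0000+3.4641i

X = [0, 3.0000-3.4641i, 3.0000+3.4641i]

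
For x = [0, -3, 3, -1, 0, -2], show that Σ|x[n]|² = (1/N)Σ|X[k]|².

Time domain:
Σ|x[n]|² = |0|² + |-3|² + |3|² + |-1|² + |0|² + |-2|² = 23.0000

Frequency domain:
(1/6)Σ|X[k]|² = (1/6)(|-3|² + |-3.0000-1.7321i|² + |3.4641i|² + |9|² + |-3.4641i|² + |-3.0000+1.7321i|²) = (1/6)·138.0000 = 23.0000

Both sides agree, confirming Parseval's theorem.

Σ|x[n]|² = (1/N)Σ|X[k]|² = 23.0000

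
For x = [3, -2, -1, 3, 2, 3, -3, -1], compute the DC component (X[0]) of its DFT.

X[0] = Σ(n=0 to 7) x[n] · ω_8^0 = Σ x[n]
= (3) + (-2) + (-1) + (3) + (2) + (3) + (-3) + (-1)

X[0] = 4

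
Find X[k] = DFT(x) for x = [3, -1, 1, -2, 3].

X[k] = Σ(n=0 to 4) x[n] · ω_5^(nk)
where ω_5 = e^(-2πi/5)

Computing each X[k]:
X[0] = 4
X[1] = 4.4271+2.0409i
X[2] = 1.0729+5.2043i
X[3] = 1.0729-5.2043i
X[4] = 4.4271-2.0409i

X = [4, 4.4271+2.0409i, 1.0729+5.2043i, 1.0729-5.2043i, 4.4271-2.0409i]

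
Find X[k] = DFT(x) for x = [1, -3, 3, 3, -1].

X[k] = Σ(n=0 to 4) x[n] · ω_5^(nk)
where ω_5 = e^(-2πi/5)

Computing each X[k]:
X[0] = 3
X[1] = -5.0902+1.9021i
X[2] = 6.0902+1.1756i
X[3] = 6.0902-1.1756i
X[4] = -5.0902-1.9021i

X = [3, -5.0902+1.9021i, 6.0902+1.1756i, 6.0902-1.1756i, -5.0902-1.9021i]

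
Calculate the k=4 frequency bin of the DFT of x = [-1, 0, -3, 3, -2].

X[4] = Σ(n=0 to 4) x[n] · ω_5^(4n) where ω_5 = e^(-2πi/5)
= (-1)·ω_5^0 + (0)·ω_5^4 + (-3)·ω_5^8 + (3)·ω_5^12 + (-2)·ω_5^16

X[4] = -1.6180-1.6246i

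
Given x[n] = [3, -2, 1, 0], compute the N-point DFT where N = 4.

X[k] = Σ(n=0 to 3) x[n] · ω_4^(nk)
where ω_4 = e^(-2πi/4)

Computing each X[k]:
X[0] = 2
X[1] = 2+2i
X[2] = 6
X[3] = 2-2i

X = [2, 2+2i, 6, 2-2i]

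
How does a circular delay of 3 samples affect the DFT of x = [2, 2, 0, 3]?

Time shift by 3: X_shifted[k] = ω_4^(3k) · X[k]
Shifted x = [2, 0, 3, 2]

DFT(x[n-3]) = [7, -1+2i, 3, -1-2i]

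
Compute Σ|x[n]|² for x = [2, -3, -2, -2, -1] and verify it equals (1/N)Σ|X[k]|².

Time domain:
Σ|x[n]|² = |2|² + |-3|² + |-2|² + |-2|² + |-1|² = 22.0000

Frequency domain:
(1/5)Σ|X[k]|² = (1/5)(|-6|² + |4.0000+1.9021i|² + |4.0000+1.1756i|² + |4.0000-1.1756i|² + |4.0000-1.9021i|²) = (1/5)·110.0000 = 22.0000

Both sides agree, confirming Parseval's theorem.

Σ|x[n]|² = (1/N)Σ|X[k]|² = 22.0000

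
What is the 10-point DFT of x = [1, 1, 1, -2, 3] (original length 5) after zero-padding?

Original 5-point DFT: [4, 3.0451+0.1388i, -2.5451+4.0287i, -2.5451-4.0287i, 3.0451-0.1388i]
Zero-padded 10-point DFT provides frequency interpolation.

DFT_10([x, 0, ...]) = [4, 0.3090-1.4001i, 3.0451+0.1388i, -0.8090-4.3920i, -2.5451+4.0287i, 6, -2.5451-4.0287i, -0.8090+4.3920i, 3.0451-0.1388i, 0.3090+1.4001i]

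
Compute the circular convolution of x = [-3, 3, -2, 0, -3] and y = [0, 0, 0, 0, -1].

(x ⊛ y)[n] = Σ(m=0 to 4) x[m] · y[(n-m) mod 5]

Computing each output sample:
(x ⊛ y)[0] = -3
(x ⊛ y)[1] = 2
(x ⊛ y)[2] = 0
(x ⊛ y)[3] = 3
(x ⊛ y)[4] = 3

x ⊛ y = [-3, 2, 0, 3, 3]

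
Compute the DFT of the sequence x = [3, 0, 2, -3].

X[k] = Σ(n=0 to 3) x[n] · ω_4^(nk)
where ω_4 = e^(-2πi/4)

Computing each X[k]:
X[0] = 2
X[1] = 1-3i
X[2] = 8
X[3] = 1+3i

X = [2, 1-3i, 8, 1+3i]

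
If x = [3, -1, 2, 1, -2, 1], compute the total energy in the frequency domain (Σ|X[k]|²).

Parseval: Σ|x[n]|² = (1/N)Σ|X[k]|², so Σ|X[k]|² = N·Σ|x[n]|² = 6·20.0000

Σ|X[k]|² = N·Σ|x[n]|² = 6·20.0000 = 120.0000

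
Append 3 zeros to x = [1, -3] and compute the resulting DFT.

Original 2-point DFT: [-2, 4]
Zero-padded 5-point DFT provides frequency interpolation.

DFT_5([x, 0, ...]) = [-2, 0.0729+2.8532i, 3.4271+1.7634i, 3.4271-1.7634i, 0.0729-2.8532i]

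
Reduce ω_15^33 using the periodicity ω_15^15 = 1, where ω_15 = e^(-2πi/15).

Since ω_15^15 = 1, powers reduce modulo 15.
33 mod 15 = 3
So ω_15^33 = ω_15^3 = e^(-2πi·3/15)

ω_15^33 = ω_15^3 = 0.3090-0.9511i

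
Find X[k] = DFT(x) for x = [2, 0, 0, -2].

X[k] = Σ(n=0 to 3) x[n] · ω_4^(nk)
where ω_4 = e^(-2πi/4)

Computing each X[k]:
X[0] = 0
X[1] = 2-2i
X[2] = 4
X[3] = 2+2i

X = [0, 2-2i, 4, 2+2i]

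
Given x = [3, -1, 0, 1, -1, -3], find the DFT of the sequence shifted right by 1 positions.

Time shift by 1: X_shifted[k] = ω_6^(1k) · X[k]
Shifted x = [-3, 3, -1, 0, 1, -1]

DFT(x[n-1]) = [-1, -2.0000-1.7321i, -4.0000-5.1962i, -5, -4.0000+5.1962i, -2.0000+1.7321i]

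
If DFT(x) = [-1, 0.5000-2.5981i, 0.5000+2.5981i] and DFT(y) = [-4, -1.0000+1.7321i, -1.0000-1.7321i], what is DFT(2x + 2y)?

By linearity: DFT(2x + 2y) = 2·DFT(x) + 2·DFT(y)
= 2·[-1, 0.5000-2.5981i, 0.5000+2.5981i] + 2·[-4, -1.0000+1.7321i, -1.0000-1.7321i]

Computing element-wise:
Z[0] = 2·(-1) + 2·(-4) = -10
Z[1] = 2·(0.5000-2.5981i) + 2·(-1.0000+1.7321i) = -1.0000-1.7320i
Z[2] = 2·(0.5000+2.5981i) + 2·(-1.0000-1.7321i) = -1.0000+1.7320i

DFT(2x + 2y) = 2·X + 2·Y = [-10, -1.0000-1.7320i, -1.0000+1.7320i]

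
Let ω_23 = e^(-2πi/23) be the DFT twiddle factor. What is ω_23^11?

ω_23^11 = e^(-2πi·11/23)
= cos(-2π·11/23) + i·sin(-2π·11/23)
= cos(-22π/23) + i·sin(-22π/23)

ω_23^11 = cos(-22π/23) + i·sin(-22π/23) = -0.9907-0.1362i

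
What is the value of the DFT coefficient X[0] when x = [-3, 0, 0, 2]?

X[0] = Σ(n=0 to 3) x[n] · ω_4^0 = Σ x[n]
= (-3) + (0) + (0) + (2)

X[0] = -1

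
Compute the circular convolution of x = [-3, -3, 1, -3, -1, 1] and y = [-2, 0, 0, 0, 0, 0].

(x ⊛ y)[n] = Σ(m=0 to 5) x[m] · y[(n-m) mod 6]

Computing each output sample:
(x ⊛ y)[0] = 6
(x ⊛ y)[1] = 6
(x ⊛ y)[2] = -2
(x ⊛ y)[3] = 6
(x ⊛ y)[4] = 2
(x ⊛ y)[5] = -2

x ⊛ y = [6, 6, -2, 6, 2, -2]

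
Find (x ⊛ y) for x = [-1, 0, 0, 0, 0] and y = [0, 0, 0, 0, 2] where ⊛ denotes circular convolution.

(x ⊛ y)[n] = Σ(m=0 to 4) x[m] · y[(n-m) mod 5]

Computing each output sample:
(x ⊛ y)[0] = 0
(x ⊛ y)[1] = 0
(x ⊛ y)[2] = 0
(x ⊛ y)[3] = 0
(x ⊛ y)[4] = -2

x ⊛ y = [0, 0, 0, 0, -2]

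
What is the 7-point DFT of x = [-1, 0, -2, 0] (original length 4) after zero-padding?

Original 4-point DFT: [-3, 1, -3, 1]
Zero-padded 7-point DFT provides frequency interpolation.

DFT_7([x, 0, ...]) = [-3, -0.5550+1.9499i, 0.8019-0.8678i, -2.2470-1.5637i, -2.2470+1.5637i, 0.8019+0.8678i, -0.5550-1.9499i]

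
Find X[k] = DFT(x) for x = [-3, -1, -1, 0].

X[k] = Σ(n=0 to 3) x[n] · ω_4^(nk)
where ω_4 = e^(-2πi/4)

Computing each X[k]:
X[0] = -5
X[1] = -2+1i
X[2] = -3
X[3] = -2-1i

X = [-5, -2+1i, -3, -2-1i]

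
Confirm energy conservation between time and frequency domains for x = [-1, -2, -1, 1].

Time domain:
Σ|x[n]|² = |-1|² + |-2|² + |-1|² + |1|² = 7.0000

Frequency domain:
(1/4)Σ|X[k]|² = (1/4)(|-3|² + |3i|² + |-1|² + |-3i|²) = (1/4)·28.0000 = 7.0000

Both sides agree, confirming Parseval's theorem.

Σ|x[n]|² = (1/N)Σ|X[k]|² = 7.0000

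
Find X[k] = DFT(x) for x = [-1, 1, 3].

X[k] = Σ(n=0 to 2) x[n] · ω_3^(nk)
where ω_3 = e^(-2πi/3)

Computing each X[k]:
X[0] = 3
X[1] = -3.0000+1.7321i
X[2] = -3.0000-1.7321i

X = [3, -3.0000+1.7321i, -3.0000-1.7321i]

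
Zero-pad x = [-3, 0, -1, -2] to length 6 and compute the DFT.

Original 4-point DFT: [-6, -2-2i, -2, -2+2i]
Zero-padded 6-point DFT provides frequency interpolation.

DFT_6([x, 0, ...]) = [-6, -0.5000+0.8660i, -4.5000-0.8660i, -2, -4.5000+0.8660i, -0.5000-0.8660i]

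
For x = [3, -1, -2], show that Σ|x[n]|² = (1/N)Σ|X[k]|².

Time domain:
Σ|x[n]|² = |3|² + |-1|² + |-2|² = 14.0000

Frequency domain:
(1/3)Σ|X[k]|² = (1/3)(|0|² + |4.5000-0.8660i|² + |4.5000+0.8660i|²) = (1/3)·42.0000 = 14.0000

Both sides agree, confirming Parseval's theorem.

Σ|x[n]|² = (1/N)Σ|X[k]|² = 14.0000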